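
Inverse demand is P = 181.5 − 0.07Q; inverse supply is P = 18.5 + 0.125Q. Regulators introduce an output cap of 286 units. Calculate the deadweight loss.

29482.75

Competitive equilibrium: 181.5 − 0.07Q = 18.5 + 0.125Q → Q* = 835.8974, P* = 122.9872.
At Q = 286: demand price = 181.5 − 0.07·286 = 161.48; supply price = 18.5 + 0.125·286 = 54.25.
ΔQ = 835.8974 − 286 = 549.8974; wedge = 161.48 − 54.25 = 107.23.
DWL = ½ × 549.8974 × 107.23 = 29482.75.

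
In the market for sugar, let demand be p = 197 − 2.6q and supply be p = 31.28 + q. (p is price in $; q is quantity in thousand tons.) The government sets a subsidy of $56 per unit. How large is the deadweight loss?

Competitive equilibrium: 197 − 2.6q = 31.28 + q → q* = 46.0333, p* = 77.3133.
The subsidy lowers effective supply by 56: p = q − 24.72.
New quantity: 197 − 2.6q = q − 24.72 → q' = 61.5889.
Overproduction Δq = 61.5889 − 46.0333 = 15.5556; wedge = subsidy = 56.
Deadweight loss = ½ × 15.5556 × 56 = $435.56 thousand.

$435.56 thousand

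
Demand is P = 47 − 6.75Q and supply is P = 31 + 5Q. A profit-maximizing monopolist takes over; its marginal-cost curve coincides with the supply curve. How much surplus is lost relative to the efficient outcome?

Competitive equilibrium: 47 − 6.75Q = 31 + 5Q → Q* = 1.3617, P* = 37.8085.
Marginal revenue: MR = 47 − 13.5Q. Set MR = MC: 47 − 13.5Q = 31 + 5Q → Q_m = 0.8649.
Price P_m = 47 − 6.75·0.8649 = 41.1619; MC(Q_m) = 31 + 5·0.8649 = 35.3245.
Competitive Q* = 1.3617, so ΔQ = 0.4968; wedge = 41.1619 − 35.3245 = 5.8374.
Deadweight loss = ½ × 0.4968 × 5.8374 = 1.45.

1.45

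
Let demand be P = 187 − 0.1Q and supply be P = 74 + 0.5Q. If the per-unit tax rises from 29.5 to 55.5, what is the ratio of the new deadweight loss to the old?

Competitive equilibrium: 187 − 0.1Q = 74 + 0.5Q → Q* = 188.3333, P* = 168.1667.
For a per-unit tax t: ΔQ = t/0.6, so DWL = ½·t·(t/0.6) = t²/1.2.
At t = 29.5: DWL = 725.208. At t = 55.5: DWL = 2566.875.
Ratio = (55.5/29.5)² = 3.540.

3.540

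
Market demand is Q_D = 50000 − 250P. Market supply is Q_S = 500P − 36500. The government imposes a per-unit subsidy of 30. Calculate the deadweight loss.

In inverse form: demand P = 200 − 0.004Q, supply P = 73 + 0.002Q.
Competitive equilibrium: 200 − 0.004Q = 73 + 0.002Q → Q* = 21166.6667, P* = 115.3333.
The subsidy lowers effective supply by 30: P = 43 + 0.002Q.
New quantity: 200 − 0.004Q = 43 + 0.002Q → Q' = 26166.6667.
Overproduction ΔQ = 26166.6667 − 21166.6667 = 5000; wedge = subsidy = 30.
Welfare loss = ½ × 5000 × 30 = 75000.

75000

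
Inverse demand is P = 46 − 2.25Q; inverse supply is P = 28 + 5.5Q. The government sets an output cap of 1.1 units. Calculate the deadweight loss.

Competitive equilibrium: 46 − 2.25Q = 28 + 5.5Q → Q* = 2.3226, P* = 40.7742.
At Q = 1.1: demand price = 46 − 2.25·1.1 = 43.525; supply price = 28 + 5.5·1.1 = 34.05.
ΔQ = 2.3226 − 1.1 = 1.2226; wedge = 43.525 − 34.05 = 9.475.
Welfare loss = ½ × 1.2226 × 9.475 = 5.79.

5.79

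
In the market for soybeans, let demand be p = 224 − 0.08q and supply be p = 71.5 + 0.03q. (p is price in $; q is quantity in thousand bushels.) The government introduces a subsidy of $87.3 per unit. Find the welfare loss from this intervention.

$34642.23 thousand

Competitive equilibrium: 224 − 0.08q = 71.5 + 0.03q → q* = 1386.3636, p* = 113.0909.
The subsidy lowers effective supply by 87.3: p = 0.03q − 15.8.
New quantity: 224 − 0.08q = 0.03q − 15.8 → q' = 2180.
Overproduction Δq = 2180 − 1386.3636 = 793.6364; wedge = subsidy = 87.3.
Welfare loss = ½ × 793.6364 × 87.3 = $34642.23 thousand.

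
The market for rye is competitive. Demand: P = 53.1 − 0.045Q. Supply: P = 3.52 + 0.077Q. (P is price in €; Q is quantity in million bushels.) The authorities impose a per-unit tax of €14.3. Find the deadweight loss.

Competitive equilibrium: 53.1 − 0.045Q = 3.52 + 0.077Q → Q* = 406.3934, P* = 34.8123.
With the tax, the buyer price exceeds the seller price by 14.3: (53.1 − 0.045Q) − (3.52 + 0.077Q) = 14.3 → Q' = 289.1803.
ΔQ = 406.3934 − 289.1803 = 117.2131; the wedge equals the tax, 14.3.
The triangle = ½ × 117.2131 × 14.3 = €838.07 million.

€838.07 million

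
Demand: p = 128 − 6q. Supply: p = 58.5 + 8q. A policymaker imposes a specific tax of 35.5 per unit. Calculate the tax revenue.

86.21

Competitive equilibrium: 128 − 6q = 58.5 + 8q → q* = 4.96429, p* = 98.21429.
With the tax, the buyer price exceeds the seller price by 35.5: (128 − 6q) − (58.5 + 8q) = 35.5 → q' = 2.42857.
Tax revenue = 35.5 × 2.42857 = 86.21.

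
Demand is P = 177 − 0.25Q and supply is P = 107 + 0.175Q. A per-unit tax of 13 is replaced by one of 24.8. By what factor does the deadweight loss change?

3.639

Competitive equilibrium: 177 − 0.25Q = 107 + 0.175Q → Q* = 164.7059, P* = 135.8235.
For a per-unit tax t: ΔQ = t/0.425, so DWL = ½·t·(t/0.425) = t²/0.85.
At t = 13: DWL = 198.824. At t = 24.8: DWL = 723.576.
Ratio = (24.8/13)² = 3.639.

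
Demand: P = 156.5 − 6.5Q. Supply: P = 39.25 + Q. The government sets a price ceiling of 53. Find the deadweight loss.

13.30

Competitive equilibrium: 156.5 − 6.5Q = 39.25 + Q → Q* = 15.6333, P* = 54.8833.
At the ceiling P = 53, quantity supplied = (53 − 39.25)/1 = 13.75.
Willingness to pay at Q' = 13.75: 156.5 − 6.5·13.75 = 67.125.
ΔQ = 15.6333 − 13.75 = 1.8833; wedge = 67.125 − 53 = 14.125.
Deadweight loss = ½ × 1.8833 × 14.125 = 13.30.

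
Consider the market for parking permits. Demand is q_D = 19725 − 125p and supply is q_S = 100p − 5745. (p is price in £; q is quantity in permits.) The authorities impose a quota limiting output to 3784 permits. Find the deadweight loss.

In inverse form: demand p = 157.8 − 0.008q, supply p = 57.45 + 0.01q.
Competitive equilibrium: 157.8 − 0.008q = 57.45 + 0.01q → q* = 5575, p* = 113.2.
At q = 3784: demand price = 157.8 − 0.008·3784 = 127.528; supply price = 57.45 + 0.01·3784 = 95.29.
Δq = 5575 − 3784 = 1791; wedge = 127.528 − 95.29 = 32.238.
DWL = ½ × 1791 × 32.238 = £28869.129.

£28869.129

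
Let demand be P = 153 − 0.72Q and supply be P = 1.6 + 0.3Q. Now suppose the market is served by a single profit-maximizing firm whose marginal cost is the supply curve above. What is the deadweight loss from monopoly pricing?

Competitive equilibrium: 153 − 0.72Q = 1.6 + 0.3Q → Q* = 148.4314, P* = 46.1294.
Marginal revenue: MR = 153 − 1.44Q. Set MR = MC: 153 − 1.44Q = 1.6 + 0.3Q → Q_m = 87.0115.
Price P_m = 153 − 0.72·87.0115 = 90.3517; MC(Q_m) = 1.6 + 0.3·87.0115 = 27.7035.
Competitive Q* = 148.4314, so ΔQ = 61.4199; wedge = 90.3517 − 27.7035 = 62.6482.
Deadweight loss = ½ × 61.4199 × 62.6482 = 1923.92.

1923.92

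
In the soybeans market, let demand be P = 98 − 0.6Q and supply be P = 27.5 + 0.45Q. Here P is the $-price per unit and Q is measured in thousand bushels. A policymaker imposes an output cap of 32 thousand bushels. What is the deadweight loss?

$648.39 thousand

Competitive equilibrium: 98 − 0.6Q = 27.5 + 0.45Q → Q* = 67.1429, P* = 57.7143.
At Q = 32: demand price = 98 − 0.6·32 = 78.8; supply price = 27.5 + 0.45·32 = 41.9.
ΔQ = 67.1429 − 32 = 35.1429; wedge = 78.8 − 41.9 = 36.9.
Deadweight loss = ½ × 35.1429 × 36.9 = $648.39 thousand.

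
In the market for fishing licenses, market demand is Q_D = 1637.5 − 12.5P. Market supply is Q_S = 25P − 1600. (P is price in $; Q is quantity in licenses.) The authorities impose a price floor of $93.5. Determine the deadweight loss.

$481.51

In inverse form: demand P = 131 − 0.08Q, supply P = 64 + 0.04Q.
Competitive equilibrium: 131 − 0.08Q = 64 + 0.04Q → Q* = 558.3333, P* = 86.3333.
At the floor P = 93.5, quantity demanded = (131 − 93.5)/0.08 = 468.75.
Sellers' marginal cost at Q' = 468.75: 64 + 0.04·468.75 = 82.75.
ΔQ = 558.3333 − 468.75 = 89.5833; wedge = 93.5 − 82.75 = 10.75.
Deadweight loss = ½ × 89.5833 × 10.75 = $481.51.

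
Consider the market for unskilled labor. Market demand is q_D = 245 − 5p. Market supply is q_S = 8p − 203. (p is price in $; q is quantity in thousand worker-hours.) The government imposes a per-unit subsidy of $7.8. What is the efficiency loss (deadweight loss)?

In inverse form: demand p = 49 − 0.2q, supply p = 25.375 + 0.125q.
Competitive equilibrium: 49 − 0.2q = 25.375 + 0.125q → q* = 72.6923, p* = 34.4615.
The subsidy lowers effective supply by 7.8: p = 17.575 + 0.125q.
New quantity: 49 − 0.2q = 17.575 + 0.125q → q' = 96.6923.
Overproduction Δq = 96.6923 − 72.6923 = 24; wedge = subsidy = 7.8.
Deadweight loss = ½ × 24 × 7.8 = $93.60 thousand.

$93.60 thousand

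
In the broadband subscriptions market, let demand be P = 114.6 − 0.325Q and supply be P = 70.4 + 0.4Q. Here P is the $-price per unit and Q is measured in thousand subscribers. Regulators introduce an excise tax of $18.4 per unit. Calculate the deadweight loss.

Competitive equilibrium: 114.6 − 0.325Q = 70.4 + 0.4Q → Q* = 60.9655, P* = 94.7862.
With the tax, the buyer price exceeds the seller price by 18.4: (114.6 − 0.325Q) − (70.4 + 0.4Q) = 18.4 → Q' = 35.5862.
ΔQ = 60.9655 − 35.5862 = 25.3793; the wedge equals the tax, 18.4.
The triangle = ½ × 25.3793 × 18.4 = $233.49 thousand.

$233.49 thousand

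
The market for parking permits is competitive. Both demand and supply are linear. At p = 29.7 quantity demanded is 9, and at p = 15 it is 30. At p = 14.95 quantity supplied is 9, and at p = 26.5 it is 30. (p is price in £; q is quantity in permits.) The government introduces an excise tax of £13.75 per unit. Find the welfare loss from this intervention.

Demand slope = (15 − 29.7)/(30 − 9) = −0.7, so p = 36 − 0.7q.
Supply slope = (26.5 − 14.95)/(30 − 9) = 0.55, so p = 10 + 0.55q.
Competitive equilibrium: 36 − 0.7q = 10 + 0.55q → q* = 20.8, p* = 21.44.
With the tax, the buyer price exceeds the seller price by 13.75: (36 − 0.7q) − (10 + 0.55q) = 13.75 → q' = 9.8.
Δq = 20.8 − 9.8 = 11; the wedge equals the tax, 13.75.
Welfare loss = ½ × 11 × 13.75 = £75.625.

£75.625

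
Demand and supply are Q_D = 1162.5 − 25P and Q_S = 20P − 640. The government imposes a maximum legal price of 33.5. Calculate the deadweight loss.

773.56

In inverse form: demand P = 46.5 − 0.04Q, supply P = 32 + 0.05Q.
Competitive equilibrium: 46.5 − 0.04Q = 32 + 0.05Q → Q* = 161.1111, P* = 40.0556.
At the ceiling P = 33.5, quantity supplied = (33.5 − 32)/0.05 = 30.
Willingness to pay at Q' = 30: 46.5 − 0.04·30 = 45.3.
ΔQ = 161.1111 − 30 = 131.1111; wedge = 45.3 − 33.5 = 11.8.
Deadweight loss = ½ × 131.1111 × 11.8 = 773.56.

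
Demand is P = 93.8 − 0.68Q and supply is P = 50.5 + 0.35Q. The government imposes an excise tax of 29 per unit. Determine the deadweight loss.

408.25

Competitive equilibrium: 93.8 − 0.68Q = 50.5 + 0.35Q → Q* = 42.0388, P* = 65.2136.
With the tax, the buyer price exceeds the seller price by 29: (93.8 − 0.68Q) − (50.5 + 0.35Q) = 29 → Q' = 13.8835.
ΔQ = 42.0388 − 13.8835 = 28.1553; the wedge equals the tax, 29.
Welfare loss = ½ × 28.1553 × 29 = 408.25.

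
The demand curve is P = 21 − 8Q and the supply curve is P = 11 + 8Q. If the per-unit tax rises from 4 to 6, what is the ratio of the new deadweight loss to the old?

2.25

Competitive equilibrium: 21 − 8Q = 11 + 8Q → Q* = 0.625, P* = 16.
For a per-unit tax t: ΔQ = t/16, so DWL = ½·t·(t/16) = t²/32.
At t = 4: DWL = 0.5. At t = 6: DWL = 1.125.
Ratio = (6/4)² = 2.25.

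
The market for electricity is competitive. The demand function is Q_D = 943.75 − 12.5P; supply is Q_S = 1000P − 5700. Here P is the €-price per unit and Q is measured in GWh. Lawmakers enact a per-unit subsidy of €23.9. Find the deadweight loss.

In inverse form: demand P = 75.5 − 0.08Q, supply P = 5.7 + 0.001Q.
Competitive equilibrium: 75.5 − 0.08Q = 5.7 + 0.001Q → Q* = 861.7284, P* = 6.5617.
The subsidy lowers effective supply by 23.9: P = 0.001Q − 18.2.
New quantity: 75.5 − 0.08Q = 0.001Q − 18.2 → Q' = 1156.7901.
Overproduction ΔQ = 1156.7901 − 861.7284 = 295.0617; wedge = subsidy = 23.9.
Deadweight loss = ½ × 295.0617 × 23.9 = €3525.99.

€3525.99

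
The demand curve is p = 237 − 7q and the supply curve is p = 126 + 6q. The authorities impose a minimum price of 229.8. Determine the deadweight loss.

366.59

Competitive equilibrium: 237 − 7q = 126 + 6q → q* = 8.5385, p* = 177.2308.
At the floor p = 229.8, quantity demanded = (237 − 229.8)/7 = 1.0286.
Sellers' marginal cost at q' = 1.0286: 126 + 6·1.0286 = 132.1716.
Δq = 8.5385 − 1.0286 = 7.5099; wedge = 229.8 − 132.1716 = 97.6284.
Welfare loss = ½ × 7.5099 × 97.6284 = 366.59.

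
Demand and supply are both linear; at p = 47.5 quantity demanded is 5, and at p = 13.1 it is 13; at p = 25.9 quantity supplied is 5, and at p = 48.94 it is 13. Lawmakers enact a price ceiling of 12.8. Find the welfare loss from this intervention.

205.02

Demand slope = (13.1 − 47.5)/(13 − 5) = −4.3, so p = 69 − 4.3q.
Supply slope = (48.94 − 25.9)/(13 − 5) = 2.88, so p = 11.5 + 2.88q.
Competitive equilibrium: 69 − 4.3q = 11.5 + 2.88q → q* = 8.0084, p* = 34.5641.
At the ceiling p = 12.8, quantity supplied = (12.8 − 11.5)/2.88 = 0.4514.
Willingness to pay at q' = 0.4514: 69 − 4.3·0.4514 = 67.059.
Δq = 8.0084 − 0.4514 = 7.557; wedge = 67.059 − 12.8 = 54.259.
DWL = ½ × 7.557 × 54.259 = 205.02.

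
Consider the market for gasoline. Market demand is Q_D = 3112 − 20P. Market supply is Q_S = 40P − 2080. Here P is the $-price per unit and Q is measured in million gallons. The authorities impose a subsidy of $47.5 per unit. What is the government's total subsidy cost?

In inverse form: demand P = 155.6 − 0.05Q, supply P = 52 + 0.025Q.
Competitive equilibrium: 155.6 − 0.05Q = 52 + 0.025Q → Q* = 1381.3333, P* = 86.5333.
The subsidy lowers effective supply by 47.5: P = 4.5 + 0.025Q.
New quantity: 155.6 − 0.05Q = 4.5 + 0.025Q → Q' = 2014.6667.
Total subsidy cost = 47.5 × 2014.6667 = $95696.67 million.

$95696.67 million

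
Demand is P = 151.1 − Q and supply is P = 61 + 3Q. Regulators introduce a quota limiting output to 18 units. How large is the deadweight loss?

Competitive equilibrium: 151.1 − Q = 61 + 3Q → Q* = 22.525, P* = 128.575.
At Q = 18: demand price = 151.1 − 1·18 = 133.1; supply price = 61 + 3·18 = 115.
ΔQ = 22.525 − 18 = 4.525; wedge = 133.1 − 115 = 18.1.
DWL = ½ × 4.525 × 18.1 = 40.95.

40.95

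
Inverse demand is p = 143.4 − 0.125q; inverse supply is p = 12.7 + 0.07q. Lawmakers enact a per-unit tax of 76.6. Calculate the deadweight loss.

Competitive equilibrium: 143.4 − 0.125q = 12.7 + 0.07q → q* = 670.2564, p* = 59.6179.
With the tax, the buyer price exceeds the seller price by 76.6: (143.4 − 0.125q) − (12.7 + 0.07q) = 76.6 → q' = 277.4359.
Δq = 670.2564 − 277.4359 = 392.8205; the wedge equals the tax, 76.6.
Deadweight loss = ½ × 392.8205 × 76.6 = 15045.03.

15045.03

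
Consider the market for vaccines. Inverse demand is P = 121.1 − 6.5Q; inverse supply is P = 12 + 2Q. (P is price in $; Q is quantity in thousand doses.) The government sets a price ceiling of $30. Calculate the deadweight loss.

$62.52 thousand

Competitive equilibrium: 121.1 − 6.5Q = 12 + 2Q → Q* = 12.8353, P* = 37.6706.
At the ceiling P = 30, quantity supplied = (30 − 12)/2 = 9.
Willingness to pay at Q' = 9: 121.1 − 6.5·9 = 62.6.
ΔQ = 12.8353 − 9 = 3.8353; wedge = 62.6 − 30 = 32.6.
Welfare loss = ½ × 3.8353 × 32.6 = $62.52 thousand.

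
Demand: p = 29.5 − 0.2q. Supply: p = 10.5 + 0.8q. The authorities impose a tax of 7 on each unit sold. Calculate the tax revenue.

84

Competitive equilibrium: 29.5 − 0.2q = 10.5 + 0.8q → q* = 19, p* = 25.7.
With the tax, the buyer price exceeds the seller price by 7: (29.5 − 0.2q) − (10.5 + 0.8q) = 7 → q' = 12.
Tax revenue = 7 × 12 = 84.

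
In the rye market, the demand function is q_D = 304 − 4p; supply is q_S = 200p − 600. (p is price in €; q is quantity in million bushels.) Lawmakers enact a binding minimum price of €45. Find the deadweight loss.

In inverse form: demand p = 76 − 0.25q, supply p = 3 + 0.005q.
Competitive equilibrium: 76 − 0.25q = 3 + 0.005q → q* = 286.2745, p* = 4.4314.
At the floor p = 45, quantity demanded = (76 − 45)/0.25 = 124.
Sellers' marginal cost at q' = 124: 3 + 0.005·124 = 3.62.
Δq = 286.2745 − 124 = 162.2745; wedge = 45 − 3.62 = 41.38.
DWL = ½ × 162.2745 × 41.38 = €3357.46 million.

€3357.46 million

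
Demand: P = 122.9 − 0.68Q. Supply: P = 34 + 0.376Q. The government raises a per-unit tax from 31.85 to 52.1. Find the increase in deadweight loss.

Competitive equilibrium: 122.9 − 0.68Q = 34 + 0.376Q → Q* = 84.1856, P* = 65.6538.
For a per-unit tax t: ΔQ = t/1.056, so DWL = ½·t·(t/1.056) = t²/2.112.
At t = 31.85: DWL = 480.314. At t = 52.1: DWL = 1285.232.
Increase = 1285.232 − 480.314 = 804.92.

804.92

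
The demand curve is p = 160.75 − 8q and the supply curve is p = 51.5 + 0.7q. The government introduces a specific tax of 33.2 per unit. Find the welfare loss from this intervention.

Competitive equilibrium: 160.75 − 8q = 51.5 + 0.7q → q* = 12.5575, p* = 60.2902.
With the tax, the buyer price exceeds the seller price by 33.2: (160.75 − 8q) − (51.5 + 0.7q) = 33.2 → q' = 8.7414.
Δq = 12.5575 − 8.7414 = 3.8161; the wedge equals the tax, 33.2.
The triangle = ½ × 3.8161 × 33.2 = 63.35.

63.35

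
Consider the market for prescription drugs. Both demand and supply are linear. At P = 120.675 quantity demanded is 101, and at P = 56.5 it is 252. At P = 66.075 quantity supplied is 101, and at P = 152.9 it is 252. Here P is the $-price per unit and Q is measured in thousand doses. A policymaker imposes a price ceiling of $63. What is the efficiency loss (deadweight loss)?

$1796.87 thousand

Demand slope = (56.5 − 120.675)/(252 − 101) = −0.425, so P = 163.6 − 0.425Q.
Supply slope = (152.9 − 66.075)/(252 − 101) = 0.575, so P = 8 + 0.575Q.
Competitive equilibrium: 163.6 − 0.425Q = 8 + 0.575Q → Q* = 155.6, P* = 97.47.
At the ceiling P = 63, quantity supplied = (63 − 8)/0.575 = 95.6522.
Willingness to pay at Q' = 95.6522: 163.6 − 0.425·95.6522 = 122.9478.
ΔQ = 155.6 − 95.6522 = 59.9478; wedge = 122.9478 − 63 = 59.9478.
Welfare loss = ½ × 59.9478 × 59.9478 = $1796.87 thousand.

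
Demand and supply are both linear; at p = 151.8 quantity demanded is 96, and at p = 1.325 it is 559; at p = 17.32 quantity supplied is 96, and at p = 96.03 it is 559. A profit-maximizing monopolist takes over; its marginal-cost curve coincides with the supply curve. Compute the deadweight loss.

5255.89

Demand slope = (1.325 − 151.8)/(559 − 96) = −0.325, so p = 183 − 0.325q.
Supply slope = (96.03 − 17.32)/(559 − 96) = 0.17, so p = 1 + 0.17q.
Competitive equilibrium: 183 − 0.325q = 1 + 0.17q → q* = 367.67677, p* = 63.50505.
Marginal revenue: MR = 183 − 0.65q. Set MR = MC: 183 − 0.65q = 1 + 0.17q → q_m = 221.95122.
Price p_m = 183 − 0.325·221.95122 = 110.86585; MC(q_m) = 1 + 0.17·221.95122 = 38.73171.
Competitive q* = 367.67677, so Δq = 145.72555; wedge = 110.86585 − 38.73171 = 72.13414.
Deadweight loss = ½ × 145.72555 × 72.13414 = 5255.89.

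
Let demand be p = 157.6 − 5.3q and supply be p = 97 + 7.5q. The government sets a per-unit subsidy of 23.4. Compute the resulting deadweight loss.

Competitive equilibrium: 157.6 − 5.3q = 97 + 7.5q → q* = 4.7344, p* = 132.5078.
The subsidy lowers effective supply by 23.4: p = 73.6 + 7.5q.
New quantity: 157.6 − 5.3q = 73.6 + 7.5q → q' = 6.5625.
Overproduction Δq = 6.5625 − 4.7344 = 1.8281; wedge = subsidy = 23.4.
The triangle = ½ × 1.8281 × 23.4 = 21.39.

21.39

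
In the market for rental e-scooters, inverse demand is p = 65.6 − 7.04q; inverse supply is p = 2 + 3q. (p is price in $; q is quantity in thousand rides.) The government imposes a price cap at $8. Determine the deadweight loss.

Competitive equilibrium: 65.6 − 7.04q = 2 + 3q → q* = 6.3347, p* = 21.004.
At the ceiling p = 8, quantity supplied = (8 − 2)/3 = 2.
Willingness to pay at q' = 2: 65.6 − 7.04·2 = 51.52.
Δq = 6.3347 − 2 = 4.3347; wedge = 51.52 − 8 = 43.52.
Welfare loss = ½ × 4.3347 × 43.52 = $94.32 thousand.

$94.32 thousand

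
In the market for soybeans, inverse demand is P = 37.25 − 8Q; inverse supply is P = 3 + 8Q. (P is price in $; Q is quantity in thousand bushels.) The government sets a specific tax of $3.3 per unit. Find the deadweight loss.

Competitive equilibrium: 37.25 − 8Q = 3 + 8Q → Q* = 2.1406, P* = 20.125.
With the tax, the buyer price exceeds the seller price by 3.3: (37.25 − 8Q) − (3 + 8Q) = 3.3 → Q' = 1.9344.
ΔQ = 2.1406 − 1.9344 = 0.2062; the wedge equals the tax, 3.3.
Deadweight loss = ½ × 0.2062 × 3.3 = $0.34 thousand.

$0.34 thousand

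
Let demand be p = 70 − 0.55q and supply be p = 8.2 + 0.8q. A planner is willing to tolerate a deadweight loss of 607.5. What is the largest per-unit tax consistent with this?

40.5

Competitive equilibrium: 70 − 0.55q = 8.2 + 0.8q → q* = 45.7778, p* = 44.8222.
A tax t gives Δq = t/1.35 and wedge t, so DWL = t²/2.7.
t²/2.7 = 607.5 → t² = 1640.25 → t = 40.5.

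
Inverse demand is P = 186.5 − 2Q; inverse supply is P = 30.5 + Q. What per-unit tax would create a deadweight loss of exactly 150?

Competitive equilibrium: 186.5 − 2Q = 30.5 + Q → Q* = 52, P* = 82.5.
A tax t gives ΔQ = t/3 and wedge t, so DWL = t²/6.
t²/6 = 150 → t² = 900 → t = 30.

30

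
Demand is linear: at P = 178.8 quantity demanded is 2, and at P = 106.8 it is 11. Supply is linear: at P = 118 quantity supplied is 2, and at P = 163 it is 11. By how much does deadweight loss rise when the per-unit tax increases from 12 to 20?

9.85

Demand slope = (106.8 − 178.8)/(11 − 2) = −8, so P = 194.8 − 8Q.
Supply slope = (163 − 118)/(11 − 2) = 5, so P = 108 + 5Q.
Competitive equilibrium: 194.8 − 8Q = 108 + 5Q → Q* = 6.6769, P* = 141.3846.
For a per-unit tax t: ΔQ = t/13, so DWL = ½·t·(t/13) = t²/26.
At t = 12: DWL = 5.538. At t = 20: DWL = 15.385.
Increase = 15.385 − 5.538 = 9.85.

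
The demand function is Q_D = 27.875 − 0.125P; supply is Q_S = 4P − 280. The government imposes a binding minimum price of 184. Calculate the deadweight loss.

In inverse form: demand P = 223 − 8Q, supply P = 70 + 0.25Q.
Competitive equilibrium: 223 − 8Q = 70 + 0.25Q → Q* = 18.5455, P* = 74.6364.
At the floor P = 184, quantity demanded = (223 − 184)/8 = 4.875.
Sellers' marginal cost at Q' = 4.875: 70 + 0.25·4.875 = 71.2188.
ΔQ = 18.5455 − 4.875 = 13.6705; wedge = 184 − 71.2188 = 112.7812.
Deadweight loss = ½ × 13.6705 × 112.7812 = 770.89.

770.89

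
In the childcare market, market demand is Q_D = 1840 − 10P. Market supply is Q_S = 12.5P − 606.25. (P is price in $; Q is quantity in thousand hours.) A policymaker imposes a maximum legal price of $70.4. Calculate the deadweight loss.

$20652.09 thousand

In inverse form: demand P = 184 − 0.1Q, supply P = 48.5 + 0.08Q.
Competitive equilibrium: 184 − 0.1Q = 48.5 + 0.08Q → Q* = 752.7778, P* = 108.7222.
At the ceiling P = 70.4, quantity supplied = (70.4 − 48.5)/0.08 = 273.75.
Willingness to pay at Q' = 273.75: 184 − 0.1·273.75 = 156.625.
ΔQ = 752.7778 − 273.75 = 479.0278; wedge = 156.625 − 70.4 = 86.225.
Deadweight loss = ½ × 479.0278 × 86.225 = $20652.09 thousand.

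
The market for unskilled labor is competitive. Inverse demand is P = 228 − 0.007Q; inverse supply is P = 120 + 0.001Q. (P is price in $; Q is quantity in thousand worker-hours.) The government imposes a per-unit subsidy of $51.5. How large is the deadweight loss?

Competitive equilibrium: 228 − 0.007Q = 120 + 0.001Q → Q* = 13500, P* = 133.5.
The subsidy lowers effective supply by 51.5: P = 68.5 + 0.001Q.
New quantity: 228 − 0.007Q = 68.5 + 0.001Q → Q' = 19937.5.
Overproduction ΔQ = 19937.5 − 13500 = 6437.5; wedge = subsidy = 51.5.
Deadweight loss = ½ × 6437.5 × 51.5 = $165765.625 thousand.

$165765.625 thousand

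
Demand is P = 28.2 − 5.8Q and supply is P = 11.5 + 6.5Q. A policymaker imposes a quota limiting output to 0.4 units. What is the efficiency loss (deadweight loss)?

Competitive equilibrium: 28.2 − 5.8Q = 11.5 + 6.5Q → Q* = 1.3577, P* = 20.3252.
At Q = 0.4: demand price = 28.2 − 5.8·0.4 = 25.88; supply price = 11.5 + 6.5·0.4 = 14.1.
ΔQ = 1.3577 − 0.4 = 0.9577; wedge = 25.88 − 14.1 = 11.78.
Deadweight loss = ½ × 0.9577 × 11.78 = 5.64.

5.64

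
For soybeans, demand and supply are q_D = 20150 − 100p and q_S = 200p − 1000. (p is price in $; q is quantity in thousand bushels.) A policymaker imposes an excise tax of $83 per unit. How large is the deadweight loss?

In inverse form: demand p = 201.5 − 0.01q, supply p = 5 + 0.005q.
Competitive equilibrium: 201.5 − 0.01q = 5 + 0.005q → q* = 13100, p* = 70.5.
With the tax, the buyer price exceeds the seller price by 83: (201.5 − 0.01q) − (5 + 0.005q) = 83 → q' = 7566.6667.
Δq = 13100 − 7566.6667 = 5533.3333; the wedge equals the tax, 83.
The triangle = ½ × 5533.3333 × 83 = $229633.33 thousand.

$229633.33 thousand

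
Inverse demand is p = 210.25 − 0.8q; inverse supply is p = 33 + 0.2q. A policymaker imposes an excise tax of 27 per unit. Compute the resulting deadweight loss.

364.50

Competitive equilibrium: 210.25 − 0.8q = 33 + 0.2q → q* = 177.25, p* = 68.45.
With the tax, the buyer price exceeds the seller price by 27: (210.25 − 0.8q) − (33 + 0.2q) = 27 → q' = 150.25.
Δq = 177.25 − 150.25 = 27; the wedge equals the tax, 27.
DWL = ½ × 27 × 27 = 364.50.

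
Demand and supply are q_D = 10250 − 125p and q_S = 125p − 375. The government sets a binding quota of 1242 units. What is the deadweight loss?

109253.762

In inverse form: demand p = 82 − 0.008q, supply p = 3 + 0.008q.
Competitive equilibrium: 82 − 0.008q = 3 + 0.008q → q* = 4937.5, p* = 42.5.
At q = 1242: demand price = 82 − 0.008·1242 = 72.064; supply price = 3 + 0.008·1242 = 12.936.
Δq = 4937.5 − 1242 = 3695.5; wedge = 72.064 − 12.936 = 59.128.
Deadweight loss = ½ × 3695.5 × 59.128 = 109253.762.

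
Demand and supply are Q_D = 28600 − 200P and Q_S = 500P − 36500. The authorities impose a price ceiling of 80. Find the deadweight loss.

147875

In inverse form: demand P = 143 − 0.005Q, supply P = 73 + 0.002Q.
Competitive equilibrium: 143 − 0.005Q = 73 + 0.002Q → Q* = 10000, P* = 93.
At the ceiling P = 80, quantity supplied = (80 − 73)/0.002 = 3500.
Willingness to pay at Q' = 3500: 143 − 0.005·3500 = 125.5.
ΔQ = 10000 − 3500 = 6500; wedge = 125.5 − 80 = 45.5.
Deadweight loss = ½ × 6500 × 45.5 = 147875.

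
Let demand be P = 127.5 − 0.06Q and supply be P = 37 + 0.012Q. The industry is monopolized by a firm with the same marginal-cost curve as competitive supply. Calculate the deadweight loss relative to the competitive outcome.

11751.39

Competitive equilibrium: 127.5 − 0.06Q = 37 + 0.012Q → Q* = 1256.94444, P* = 52.08333.
Marginal revenue: MR = 127.5 − 0.12Q. Set MR = MC: 127.5 − 0.12Q = 37 + 0.012Q → Q_m = 685.60606.
Price P_m = 127.5 − 0.06·685.60606 = 86.36364; MC(Q_m) = 37 + 0.012·685.60606 = 45.22727.
Competitive Q* = 1256.94444, so ΔQ = 571.33838; wedge = 86.36364 − 45.22727 = 41.13637.
Welfare loss = ½ × 571.33838 × 41.13637 = 11751.39.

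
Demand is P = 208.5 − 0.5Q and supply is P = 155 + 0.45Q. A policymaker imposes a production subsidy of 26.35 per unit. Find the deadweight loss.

365.43

Competitive equilibrium: 208.5 − 0.5Q = 155 + 0.45Q → Q* = 56.3158, P* = 180.3421.
The subsidy lowers effective supply by 26.35: P = 128.65 + 0.45Q.
New quantity: 208.5 − 0.5Q = 128.65 + 0.45Q → Q' = 84.0526.
Overproduction ΔQ = 84.0526 − 56.3158 = 27.7368; wedge = subsidy = 26.35.
Welfare loss = ½ × 27.7368 × 26.35 = 365.43.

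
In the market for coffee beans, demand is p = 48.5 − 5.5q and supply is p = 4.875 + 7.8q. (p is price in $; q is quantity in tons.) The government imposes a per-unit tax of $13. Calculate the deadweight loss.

$6.35

Competitive equilibrium: 48.5 − 5.5q = 4.875 + 7.8q → q* = 3.2801, p* = 30.4596.
With the tax, the buyer price exceeds the seller price by 13: (48.5 − 5.5q) − (4.875 + 7.8q) = 13 → q' = 2.3026.
Δq = 3.2801 − 2.3026 = 0.9775; the wedge equals the tax, 13.
Welfare loss = ½ × 0.9775 × 13 = $6.35.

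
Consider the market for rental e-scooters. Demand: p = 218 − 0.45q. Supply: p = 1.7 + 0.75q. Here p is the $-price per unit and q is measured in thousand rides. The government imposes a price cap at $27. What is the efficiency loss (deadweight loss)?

Competitive equilibrium: 218 − 0.45q = 1.7 + 0.75q → q* = 180.25, p* = 136.8875.
At the ceiling p = 27, quantity supplied = (27 − 1.7)/0.75 = 33.7333.
Willingness to pay at q' = 33.7333: 218 − 0.45·33.7333 = 202.82.
Δq = 180.25 − 33.7333 = 146.5167; wedge = 202.82 − 27 = 175.82.
The triangle = ½ × 146.5167 × 175.82 = $12880.28 thousand.

$12880.28 thousand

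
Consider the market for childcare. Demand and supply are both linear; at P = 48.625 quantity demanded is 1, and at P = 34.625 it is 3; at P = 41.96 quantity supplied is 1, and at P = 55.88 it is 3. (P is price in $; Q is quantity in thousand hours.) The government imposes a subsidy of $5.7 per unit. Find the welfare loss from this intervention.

$1.16 thousand

Demand slope = (34.625 − 48.625)/(3 − 1) = −7, so P = 55.625 − 7Q.
Supply slope = (55.88 − 41.96)/(3 − 1) = 6.96, so P = 35 + 6.96Q.
Competitive equilibrium: 55.625 − 7Q = 35 + 6.96Q → Q* = 1.4774, P* = 45.283.
The subsidy lowers effective supply by 5.7: P = 29.3 + 6.96Q.
New quantity: 55.625 − 7Q = 29.3 + 6.96Q → Q' = 1.8857.
Overproduction ΔQ = 1.8857 − 1.4774 = 0.4083; wedge = subsidy = 5.7.
The triangle = ½ × 0.4083 × 5.7 = $1.16 thousand.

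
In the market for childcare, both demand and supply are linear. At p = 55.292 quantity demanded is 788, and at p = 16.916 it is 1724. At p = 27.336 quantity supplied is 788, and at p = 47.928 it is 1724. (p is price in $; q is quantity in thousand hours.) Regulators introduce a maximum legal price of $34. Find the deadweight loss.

Demand slope = (16.916 − 55.292)/(1724 − 788) = −0.041, so p = 87.6 − 0.041q.
Supply slope = (47.928 − 27.336)/(1724 − 788) = 0.022, so p = 10 + 0.022q.
Competitive equilibrium: 87.6 − 0.041q = 10 + 0.022q → q* = 1231.746, p* = 37.0984.
At the ceiling p = 34, quantity supplied = (34 − 10)/0.022 = 1090.9091.
Willingness to pay at q' = 1090.9091: 87.6 − 0.041·1090.9091 = 42.8727.
Δq = 1231.746 − 1090.9091 = 140.8369; wedge = 42.8727 − 34 = 8.8727.
Welfare loss = ½ × 140.8369 × 8.8727 = $624.80 thousand.

$624.80 thousand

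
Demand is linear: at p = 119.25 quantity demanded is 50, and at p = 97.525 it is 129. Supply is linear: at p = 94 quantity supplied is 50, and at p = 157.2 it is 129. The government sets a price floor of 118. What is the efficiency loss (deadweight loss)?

Demand slope = (97.525 − 119.25)/(129 − 50) = −0.275, so p = 133 − 0.275q.
Supply slope = (157.2 − 94)/(129 − 50) = 0.8, so p = 54 + 0.8q.
Competitive equilibrium: 133 − 0.275q = 54 + 0.8q → q* = 73.4884, p* = 112.7907.
At the floor p = 118, quantity demanded = (133 − 118)/0.275 = 54.5455.
Sellers' marginal cost at q' = 54.5455: 54 + 0.8·54.5455 = 97.6364.
Δq = 73.4884 − 54.5455 = 18.9429; wedge = 118 − 97.6364 = 20.3636.
The triangle = ½ × 18.9429 × 20.3636 = 192.87.

192.87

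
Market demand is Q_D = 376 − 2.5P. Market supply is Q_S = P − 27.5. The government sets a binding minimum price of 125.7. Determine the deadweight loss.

474.50

In inverse form: demand P = 150.4 − 0.4Q, supply P = 27.5 + Q.
Competitive equilibrium: 150.4 − 0.4Q = 27.5 + Q → Q* = 87.7857, P* = 115.2857.
At the floor P = 125.7, quantity demanded = (150.4 − 125.7)/0.4 = 61.75.
Sellers' marginal cost at Q' = 61.75: 27.5 + 1·61.75 = 89.25.
ΔQ = 87.7857 − 61.75 = 26.0357; wedge = 125.7 − 89.25 = 36.45.
Deadweight loss = ½ × 26.0357 × 36.45 = 474.50.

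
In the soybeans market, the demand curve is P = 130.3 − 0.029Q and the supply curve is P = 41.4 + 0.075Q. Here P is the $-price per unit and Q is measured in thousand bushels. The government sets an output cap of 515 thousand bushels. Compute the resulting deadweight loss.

$6004.40 thousand

Competitive equilibrium: 130.3 − 0.029Q = 41.4 + 0.075Q → Q* = 854.8077, P* = 105.5106.
At Q = 515: demand price = 130.3 − 0.029·515 = 115.365; supply price = 41.4 + 0.075·515 = 80.025.
ΔQ = 854.8077 − 515 = 339.8077; wedge = 115.365 − 80.025 = 35.34.
DWL = ½ × 339.8077 × 35.34 = $6004.40 thousand.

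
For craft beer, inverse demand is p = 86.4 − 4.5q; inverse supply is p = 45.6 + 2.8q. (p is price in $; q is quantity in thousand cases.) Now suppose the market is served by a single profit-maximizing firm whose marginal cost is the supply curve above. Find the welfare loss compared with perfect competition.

$16.58 thousand

Competitive equilibrium: 86.4 − 4.5q = 45.6 + 2.8q → q* = 5.589, p* = 61.2493.
Marginal revenue: MR = 86.4 − 9q. Set MR = MC: 86.4 − 9q = 45.6 + 2.8q → q_m = 3.4576.
Price p_m = 86.4 − 4.5·3.4576 = 70.8408; MC(q_m) = 45.6 + 2.8·3.4576 = 55.2813.
Competitive q* = 5.589, so Δq = 2.1314; wedge = 70.8408 − 55.2813 = 15.5595.
The triangle = ½ × 2.1314 × 15.5595 = $16.58 thousand.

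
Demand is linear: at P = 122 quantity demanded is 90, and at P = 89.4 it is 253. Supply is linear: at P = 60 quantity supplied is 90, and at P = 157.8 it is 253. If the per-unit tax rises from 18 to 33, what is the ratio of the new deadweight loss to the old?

3.361

Demand slope = (89.4 − 122)/(253 − 90) = −0.2, so P = 140 − 0.2Q.
Supply slope = (157.8 − 60)/(253 − 90) = 0.6, so P = 6 + 0.6Q.
Competitive equilibrium: 140 − 0.2Q = 6 + 0.6Q → Q* = 167.5, P* = 106.5.
For a per-unit tax t: ΔQ = t/0.8, so DWL = ½·t·(t/0.8) = t²/1.6.
At t = 18: DWL = 202.5. At t = 33: DWL = 680.625.
Ratio = (33/18)² = 3.361.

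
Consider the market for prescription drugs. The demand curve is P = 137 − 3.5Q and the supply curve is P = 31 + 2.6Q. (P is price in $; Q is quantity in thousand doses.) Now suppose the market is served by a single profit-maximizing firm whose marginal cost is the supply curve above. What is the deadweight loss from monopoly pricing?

Competitive equilibrium: 137 − 3.5Q = 31 + 2.6Q → Q* = 17.377, P* = 76.1803.
Marginal revenue: MR = 137 − 7Q. Set MR = MC: 137 − 7Q = 31 + 2.6Q → Q_m = 11.0417.
Price P_m = 137 − 3.5·11.0417 = 98.3541; MC(Q_m) = 31 + 2.6·11.0417 = 59.7084.
Competitive Q* = 17.377, so ΔQ = 6.3353; wedge = 98.3541 − 59.7084 = 38.6457.
Deadweight loss = ½ × 6.3353 × 38.6457 = $122.42 thousand.

$122.42 thousand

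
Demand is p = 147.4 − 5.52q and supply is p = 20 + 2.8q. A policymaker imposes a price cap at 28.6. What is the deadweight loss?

623.35

Competitive equilibrium: 147.4 − 5.52q = 20 + 2.8q → q* = 15.3125, p* = 62.875.
At the ceiling p = 28.6, quantity supplied = (28.6 − 20)/2.8 = 3.0714.
Willingness to pay at q' = 3.0714: 147.4 − 5.52·3.0714 = 130.4459.
Δq = 15.3125 − 3.0714 = 12.2411; wedge = 130.4459 − 28.6 = 101.8459.
The triangle = ½ × 12.2411 × 101.8459 = 623.35.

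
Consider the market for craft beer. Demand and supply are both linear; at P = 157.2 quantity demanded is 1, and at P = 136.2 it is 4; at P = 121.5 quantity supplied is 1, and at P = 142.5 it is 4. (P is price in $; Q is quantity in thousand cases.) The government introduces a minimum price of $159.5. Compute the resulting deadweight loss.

$58 thousand

Demand slope = (136.2 − 157.2)/(4 − 1) = −7, so P = 164.2 − 7Q.
Supply slope = (142.5 − 121.5)/(4 − 1) = 7, so P = 114.5 + 7Q.
Competitive equilibrium: 164.2 − 7Q = 114.5 + 7Q → Q* = 3.55, P* = 139.35.
At the floor P = 159.5, quantity demanded = (164.2 − 159.5)/7 = 0.6714.
Sellers' marginal cost at Q' = 0.6714: 114.5 + 7·0.6714 = 119.1998.
ΔQ = 3.55 − 0.6714 = 2.8786; wedge = 159.5 − 119.1998 = 40.3002.
Deadweight loss = ½ × 2.8786 × 40.3002 = $58 thousand.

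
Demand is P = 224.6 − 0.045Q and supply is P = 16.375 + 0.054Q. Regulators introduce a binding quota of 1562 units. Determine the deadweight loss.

Competitive equilibrium: 224.6 − 0.045Q = 16.375 + 0.054Q → Q* = 2103.2828, P* = 129.9523.
At Q = 1562: demand price = 224.6 − 0.045·1562 = 154.31; supply price = 16.375 + 0.054·1562 = 100.723.
ΔQ = 2103.2828 − 1562 = 541.2828; wedge = 154.31 − 100.723 = 53.587.
Deadweight loss = ½ × 541.2828 × 53.587 = 14502.86.

14502.86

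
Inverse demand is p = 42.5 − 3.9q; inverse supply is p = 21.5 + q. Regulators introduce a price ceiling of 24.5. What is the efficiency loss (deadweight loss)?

4.05

Competitive equilibrium: 42.5 − 3.9q = 21.5 + q → q* = 4.2857, p* = 25.7857.
At the ceiling p = 24.5, quantity supplied = (24.5 − 21.5)/1 = 3.
Willingness to pay at q' = 3: 42.5 − 3.9·3 = 30.8.
Δq = 4.2857 − 3 = 1.2857; wedge = 30.8 − 24.5 = 6.3.
DWL = ½ × 1.2857 × 6.3 = 4.05.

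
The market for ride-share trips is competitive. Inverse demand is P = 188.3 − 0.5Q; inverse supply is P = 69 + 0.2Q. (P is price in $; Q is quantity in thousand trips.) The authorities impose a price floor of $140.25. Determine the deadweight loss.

$1933.66 thousand

Competitive equilibrium: 188.3 − 0.5Q = 69 + 0.2Q → Q* = 170.4286, P* = 103.0857.
At the floor P = 140.25, quantity demanded = (188.3 − 140.25)/0.5 = 96.1.
Sellers' marginal cost at Q' = 96.1: 69 + 0.2·96.1 = 88.22.
ΔQ = 170.4286 − 96.1 = 74.3286; wedge = 140.25 − 88.22 = 52.03.
The triangle = ½ × 74.3286 × 52.03 = $1933.66 thousand.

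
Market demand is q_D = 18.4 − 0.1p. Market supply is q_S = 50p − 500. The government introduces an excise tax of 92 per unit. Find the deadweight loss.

422.36

In inverse form: demand p = 184 − 10q, supply p = 10 + 0.02q.
Competitive equilibrium: 184 − 10q = 10 + 0.02q → q* = 17.3653, p* = 10.3473.
With the tax, the buyer price exceeds the seller price by 92: (184 − 10q) − (10 + 0.02q) = 92 → q' = 8.1836.
Δq = 17.3653 − 8.1836 = 9.1817; the wedge equals the tax, 92.
DWL = ½ × 9.1817 × 92 = 422.36.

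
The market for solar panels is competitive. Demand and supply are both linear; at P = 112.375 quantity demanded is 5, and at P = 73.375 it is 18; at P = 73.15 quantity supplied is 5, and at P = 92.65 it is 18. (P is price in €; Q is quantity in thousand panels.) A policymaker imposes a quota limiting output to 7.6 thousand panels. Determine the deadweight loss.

€84.18 thousand

Demand slope = (73.375 − 112.375)/(18 − 5) = −3, so P = 127.375 − 3Q.
Supply slope = (92.65 − 73.15)/(18 − 5) = 1.5, so P = 65.65 + 1.5Q.
Competitive equilibrium: 127.375 − 3Q = 65.65 + 1.5Q → Q* = 13.7167, P* = 86.225.
At Q = 7.6: demand price = 127.375 − 3·7.6 = 104.575; supply price = 65.65 + 1.5·7.6 = 77.05.
ΔQ = 13.7167 − 7.6 = 6.1167; wedge = 104.575 − 77.05 = 27.525.
Welfare loss = ½ × 6.1167 × 27.525 = €84.18 thousand.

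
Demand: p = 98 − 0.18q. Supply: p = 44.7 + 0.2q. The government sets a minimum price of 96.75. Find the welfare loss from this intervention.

3377.04

Competitive equilibrium: 98 − 0.18q = 44.7 + 0.2q → q* = 140.2632, p* = 72.7526.
At the floor p = 96.75, quantity demanded = (98 − 96.75)/0.18 = 6.9444.
Sellers' marginal cost at q' = 6.9444: 44.7 + 0.2·6.9444 = 46.0889.
Δq = 140.2632 − 6.9444 = 133.3188; wedge = 96.75 − 46.0889 = 50.6611.
Deadweight loss = ½ × 133.3188 × 50.6611 = 3377.04.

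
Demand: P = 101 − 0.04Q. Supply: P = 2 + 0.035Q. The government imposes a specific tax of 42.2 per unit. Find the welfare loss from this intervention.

Competitive equilibrium: 101 − 0.04Q = 2 + 0.035Q → Q* = 1320, P* = 48.2.
With the tax, the buyer price exceeds the seller price by 42.2: (101 − 0.04Q) − (2 + 0.035Q) = 42.2 → Q' = 757.3333.
ΔQ = 1320 − 757.3333 = 562.6667; the wedge equals the tax, 42.2.
The triangle = ½ × 562.6667 × 42.2 = 11872.27.

11872.27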